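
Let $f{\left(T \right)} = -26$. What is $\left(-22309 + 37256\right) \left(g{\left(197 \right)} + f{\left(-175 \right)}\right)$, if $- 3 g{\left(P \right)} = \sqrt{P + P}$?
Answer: $-388622 - \frac{14947 \sqrt{394}}{3} \approx -4.8752 \cdot 10^{5}$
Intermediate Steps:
$g{\left(P \right)} = - \frac{\sqrt{2} \sqrt{P}}{3}$ ($g{\left(P \right)} = - \frac{\sqrt{P + P}}{3} = - \frac{\sqrt{2 P}}{3} = - \frac{\sqrt{2} \sqrt{P}}{3}$)
$\left(-22309 + 37256\right) \left(g{\left(197 \right)} + f{\left(-175 \right)}\right) = \left(-22309 + 37256\right) \left(- \frac{\sqrt{2} \sqrt{197}}{3} - 26\right) = 14947 \left(- \frac{\sqrt{394}}{3} - 26\right) = 14947 \left(-26 - \frac{\sqrt{394}}{3}\right) = -388622 - \frac{14947 \sqrt{394}}{3}$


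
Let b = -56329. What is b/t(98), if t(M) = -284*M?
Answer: 8047/3976 ≈ 2.0239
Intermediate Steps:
b/t(98) = -56329/((-284*98)) = -56329/(-27832) = -56329*(-1/27832) = 8047/3976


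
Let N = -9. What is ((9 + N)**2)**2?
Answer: 0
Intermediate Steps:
((9 + N)**2)**2 = ((9 - 9)**2)**2 = (0**2)**2 = 0**2 = 0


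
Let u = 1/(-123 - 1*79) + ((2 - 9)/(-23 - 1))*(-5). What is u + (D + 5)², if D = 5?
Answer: 238853/2424 ≈ 98.537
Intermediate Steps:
u = -3547/2424 (u = 1/(-123 - 79) - 7/(-24)*(-5) = 1/(-202) - 7*(-1/24)*(-5) = -1/202 + (7/24)*(-5) = -1/202 - 35/24 = -3547/2424 ≈ -1.4633)
u + (D + 5)² = -3547/2424 + (5 + 5)² = -3547/2424 + 10² = -3547/2424 + 100 = 238853/2424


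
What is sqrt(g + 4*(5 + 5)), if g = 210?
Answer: 5*sqrt(10) ≈ 15.811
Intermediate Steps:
sqrt(g + 4*(5 + 5)) = sqrt(210 + 4*(5 + 5)) = sqrt(210 + 4*10) = sqrt(210 + 40) = sqrt(250) = 5*sqrt(10)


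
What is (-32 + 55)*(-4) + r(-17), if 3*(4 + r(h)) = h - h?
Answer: -96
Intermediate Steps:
r(h) = -4 (r(h) = -4 + (h - h)/3 = -4 + (⅓)*0 = -4 + 0 = -4)
(-32 + 55)*(-4) + r(-17) = (-32 + 55)*(-4) - 4 = 23*(-4) - 4 = -92 - 4 = -96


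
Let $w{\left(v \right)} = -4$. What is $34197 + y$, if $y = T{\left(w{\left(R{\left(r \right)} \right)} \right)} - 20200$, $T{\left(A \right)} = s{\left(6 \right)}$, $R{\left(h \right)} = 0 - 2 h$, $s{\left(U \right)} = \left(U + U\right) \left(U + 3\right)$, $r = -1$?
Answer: $14105$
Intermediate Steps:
$s{\left(U \right)} = 2 U \left(3 + U\right)$
$R{\left(h \right)} = - 2 h$
$T{\left(A \right)} = 108$ ($T{\left(A \right)} = 2 \cdot 6 \left(3 + 6\right) = 2 \cdot 6 \cdot 9 = 108$)
$y = -20092$ ($y = 108 - 20200 = -20092$)
$34197 + y = 34197 - 20092 = 14105$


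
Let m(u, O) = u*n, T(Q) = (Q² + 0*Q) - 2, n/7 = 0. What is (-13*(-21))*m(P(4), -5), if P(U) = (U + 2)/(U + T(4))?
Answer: 0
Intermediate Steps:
n = 0 (n = 7*0 = 0)
T(Q) = -2 + Q² (T(Q) = (Q² + 0) - 2 = Q² - 2 = -2 + Q²)
P(U) = (2 + U)/(14 + U) (P(U) = (U + 2)/(U + (-2 + 4²)) = (2 + U)/(U + (-2 + 16)) = (2 + U)/(U + 14) = (2 + U)/(14 + U))
m(u, O) = 0 (m(u, O) = u*0 = 0)
(-13*(-21))*m(P(4), -5) = -13*(-21)*0 = 273*0 = 0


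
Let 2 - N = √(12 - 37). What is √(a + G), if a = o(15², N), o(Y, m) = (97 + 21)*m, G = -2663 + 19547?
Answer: √(17120 - 590*I) ≈ 130.86 - 2.254*I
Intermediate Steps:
G = 16884
N = 2 - 5*I (N = 2 - √(12 - 37) = 2 - √(-25) = 2 - 5*I ≈ 2.0 - 5.0*I)
o(Y, m) = 118*m
a = 236 - 590*I (a = 118*(2 - 5*I) = 236 - 590*I ≈ 236.0 - 590.0*I)
√(a + G) = √((236 - 590*I) + 16884) = √(17120 - 590*I)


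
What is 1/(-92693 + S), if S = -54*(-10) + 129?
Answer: -1/92024 ≈ -1.0867e-5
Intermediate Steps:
S = 669 (S = 540 + 129 = 669)
1/(-92693 + S) = 1/(-92693 + 669) = 1/(-92024) = -1/92024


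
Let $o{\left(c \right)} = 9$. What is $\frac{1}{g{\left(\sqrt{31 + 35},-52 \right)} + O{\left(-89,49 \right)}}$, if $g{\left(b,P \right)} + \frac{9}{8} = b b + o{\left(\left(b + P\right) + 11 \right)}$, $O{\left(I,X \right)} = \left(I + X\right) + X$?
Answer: $\frac{8}{663} \approx 0.012066$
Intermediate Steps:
$O{\left(I,X \right)} = I + 2 X$
$g{\left(b,P \right)} = \frac{63}{8} + b^{2}$ ($g{\left(b,P \right)} = - \frac{9}{8} + \left(b b + 9\right) = - \frac{9}{8} + \left(b^{2} + 9\right) = - \frac{9}{8} + \left(9 + b^{2}\right) = \frac{63}{8} + b^{2}$)
$\frac{1}{g{\left(\sqrt{31 + 35},-52 \right)} + O{\left(-89,49 \right)}} = \frac{1}{\left(\frac{63}{8} + \left(\sqrt{31 + 35}\right)^{2}\right) + \left(-89 + 2 \cdot 49\right)} = \frac{1}{\left(\frac{63}{8} + \left(\sqrt{66}\right)^{2}\right) + \left(-89 + 98\right)} = \frac{1}{\left(\frac{63}{8} + 66\right) + 9} = \frac{1}{\frac{591}{8} + 9} = \frac{1}{\frac{663}{8}} = \frac{8}{663}$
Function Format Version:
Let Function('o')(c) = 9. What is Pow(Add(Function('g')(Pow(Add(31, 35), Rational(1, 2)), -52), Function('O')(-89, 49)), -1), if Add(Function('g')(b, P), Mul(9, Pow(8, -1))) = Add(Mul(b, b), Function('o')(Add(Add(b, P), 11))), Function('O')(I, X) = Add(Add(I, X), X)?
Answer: Rational(8, 663) ≈ 0.012066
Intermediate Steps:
Function('O')(I, X) = Add(I, Mul(2, X))
Function('g')(b, P) = Add(Rational(63, 8), Pow(b, 2)) (Function('g')(b, P) = Add(Rational(-9, 8), Add(Mul(b, b), 9)) = Add(Rational(-9, 8), Add(Pow(b, 2), 9)) = Add(Rational(-9, 8), Add(9, Pow(b, 2))) = Add(Rational(63, 8), Pow(b, 2)))
Pow(Add(Function('g')(Pow(Add(31, 35), Rational(1, 2)), -52), Function('O')(-89, 49)), -1) = Pow(Add(Add(Rational(63, 8), Pow(Pow(Add(31, 35), Rational(1, 2)), 2)), Add(-89, Mul(2, 49))), -1) = Pow(Add(Add(Rational(63, 8), Pow(Pow(66, Rational(1, 2)), 2)), Add(-89, 98)), -1) = Pow(Add(Add(Rational(63, 8), 66), 9), -1) = Pow(Add(Rational(591, 8), 9), -1) = Pow(Rational(663, 8), -1) = Rational(8, 663)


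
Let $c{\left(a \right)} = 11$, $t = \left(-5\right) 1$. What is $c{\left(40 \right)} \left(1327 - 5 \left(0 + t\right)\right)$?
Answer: $14872$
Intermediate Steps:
$t = -5$
$c{\left(40 \right)} \left(1327 - 5 \left(0 + t\right)\right) = 11 \left(1327 - 5 \left(0 - 5\right)\right) = 11 \left(1327 - -25\right) = 11 \left(1327 + 25\right) = 11 \cdot 1352 = 14872$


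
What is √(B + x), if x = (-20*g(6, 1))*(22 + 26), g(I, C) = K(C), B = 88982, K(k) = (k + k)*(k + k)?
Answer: √85142 ≈ 291.79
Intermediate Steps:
K(k) = 4*k² (K(k) = (2*k)*(2*k) = 4*k²)
g(I, C) = 4*C²
x = -3840 (x = (-80*1²)*(22 + 26) = -80*48 = -3840)
√(B + x) = √(88982 - 3840) = √85142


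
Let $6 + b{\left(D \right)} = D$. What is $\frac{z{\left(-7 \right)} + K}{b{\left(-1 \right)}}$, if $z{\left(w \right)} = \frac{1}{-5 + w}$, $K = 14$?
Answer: $- \frac{167}{84} \approx -1.9881$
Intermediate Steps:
$b{\left(D \right)} = -6 + D$
$\frac{z{\left(-7 \right)} + K}{b{\left(-1 \right)}} = \frac{\frac{1}{-5 - 7} + 14}{-6 - 1} = \frac{\frac{1}{-12} + 14}{-7} = \left(- \frac{1}{12} + 14\right) \left(- \frac{1}{7}\right) = \frac{167}{12} \left(- \frac{1}{7}\right) = - \frac{167}{84}$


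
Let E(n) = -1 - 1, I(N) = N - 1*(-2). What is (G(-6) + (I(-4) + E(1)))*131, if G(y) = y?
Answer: -1310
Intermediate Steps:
I(N) = 2 + N (I(N) = N + 2 = 2 + N)
E(n) = -2
(G(-6) + (I(-4) + E(1)))*131 = (-6 + ((2 - 4) - 2))*131 = (-6 + (-2 - 2))*131 = (-6 - 4)*131 = -10*131 = -1310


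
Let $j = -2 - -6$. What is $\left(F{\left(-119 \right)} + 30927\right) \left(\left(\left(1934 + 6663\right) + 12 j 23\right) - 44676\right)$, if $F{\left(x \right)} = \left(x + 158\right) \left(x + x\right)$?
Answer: $-757033875$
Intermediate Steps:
$j = 4$ ($j = -2 + 6 = 4$)
$F{\left(x \right)} = 2 x \left(158 + x\right)$ ($F{\left(x \right)} = \left(158 + x\right) 2 x = 2 x \left(158 + x\right)$)
$\left(F{\left(-119 \right)} + 30927\right) \left(\left(\left(1934 + 6663\right) + 12 j 23\right) - 44676\right) = \left(2 \left(-119\right) \left(158 - 119\right) + 30927\right) \left(\left(\left(1934 + 6663\right) + 12 \cdot 4 \cdot 23\right) - 44676\right) = \left(2 \left(-119\right) 39 + 30927\right) \left(\left(8597 + 48 \cdot 23\right) - 44676\right) = \left(-9282 + 30927\right) \left(\left(8597 + 1104\right) - 44676\right) = 21645 \left(9701 - 44676\right) = 21645 \left(-34975\right) = -757033875$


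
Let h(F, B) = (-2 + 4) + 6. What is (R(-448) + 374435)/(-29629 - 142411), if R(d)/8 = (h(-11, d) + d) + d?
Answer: -367331/172040 ≈ -2.1351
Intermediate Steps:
h(F, B) = 8 (h(F, B) = 2 + 6 = 8)
R(d) = 64 + 16*d (R(d) = 8*((8 + d) + d) = 8*(8 + 2*d) = 64 + 16*d)
(R(-448) + 374435)/(-29629 - 142411) = ((64 + 16*(-448)) + 374435)/(-29629 - 142411) = ((64 - 7168) + 374435)/(-172040) = (-7104 + 374435)*(-1/172040) = 367331*(-1/172040) = -367331/172040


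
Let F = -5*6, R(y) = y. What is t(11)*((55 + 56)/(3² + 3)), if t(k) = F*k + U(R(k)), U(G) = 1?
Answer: -12173/4 ≈ -3043.3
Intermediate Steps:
F = -30
t(k) = 1 - 30*k (t(k) = -30*k + 1 = 1 - 30*k)
t(11)*((55 + 56)/(3² + 3)) = (1 - 30*11)*((55 + 56)/(3² + 3)) = (1 - 330)*(111/(9 + 3)) = -36519/12 = -329*37/4 = -12173/4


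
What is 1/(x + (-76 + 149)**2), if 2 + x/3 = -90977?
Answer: -1/267608 ≈ -3.7368e-6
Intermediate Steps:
x = -272937 (x = -6 + 3*(-90977) = -6 - 272931 = -272937)
1/(x + (-76 + 149)**2) = 1/(-272937 + (-76 + 149)**2) = 1/(-272937 + 73**2) = 1/(-272937 + 5329) = 1/(-267608) = -1/267608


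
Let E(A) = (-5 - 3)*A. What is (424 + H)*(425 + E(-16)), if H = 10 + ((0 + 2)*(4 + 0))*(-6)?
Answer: 213458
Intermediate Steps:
E(A) = -8*A
H = -38 (H = 10 + (2*4)*(-6) = 10 + 8*(-6) = 10 - 48 = -38)
(424 + H)*(425 + E(-16)) = (424 - 38)*(425 - 8*(-16)) = 386*(425 + 128) = 386*553 = 213458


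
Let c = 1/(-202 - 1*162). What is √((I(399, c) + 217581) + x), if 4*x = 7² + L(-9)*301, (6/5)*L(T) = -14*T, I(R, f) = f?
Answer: √7469279727/182 ≈ 474.86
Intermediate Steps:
c = -1/364 (c = 1/(-202 - 162) = 1/(-364) = -1/364 ≈ -0.0027473)
L(T) = -35*T/3 (L(T) = 5*(-14*T)/6 = -35*T/3)
x = 15827/2 (x = (7² - 35/3*(-9)*301)/4 = (49 + 105*301)/4 = (49 + 31605)/4 = (¼)*31654 = 15827/2 ≈ 7913.5)
√((I(399, c) + 217581) + x) = √((-1/364 + 217581) + 15827/2) = √(79199483/364 + 15827/2) = √(82079997/364) = √7469279727/182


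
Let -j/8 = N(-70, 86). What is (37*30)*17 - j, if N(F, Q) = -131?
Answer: 17822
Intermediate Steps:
j = 1048 (j = -8*(-131) = 1048)
(37*30)*17 - j = (37*30)*17 - 1*1048 = 1110*17 - 1048 = 18870 - 1048 = 17822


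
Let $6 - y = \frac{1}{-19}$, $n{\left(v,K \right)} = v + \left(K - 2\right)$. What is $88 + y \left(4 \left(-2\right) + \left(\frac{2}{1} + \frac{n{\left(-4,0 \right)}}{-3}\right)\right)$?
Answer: $\frac{1212}{19} \approx 63.789$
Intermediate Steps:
$n{\left(v,K \right)} = -2 + K + v$ ($n{\left(v,K \right)} = v + \left(-2 + K\right) = -2 + K + v$)
$y = \frac{115}{19}$ ($y = 6 - \frac{1}{-19} = 6 - - \frac{1}{19} = 6 + \frac{1}{19} = \frac{115}{19} \approx 6.0526$)
$88 + y \left(4 \left(-2\right) + \left(\frac{2}{1} + \frac{n{\left(-4,0 \right)}}{-3}\right)\right) = 88 + \frac{115 \left(4 \left(-2\right) + \left(\frac{2}{1} + \frac{-2 + 0 - 4}{-3}\right)\right)}{19} = 88 + \frac{115 \left(-8 + \left(2 \cdot 1 - -2\right)\right)}{19} = 88 + \frac{115 \left(-8 + \left(2 + 2\right)\right)}{19} = 88 + \frac{115 \left(-8 + 4\right)}{19} = 88 + \frac{115}{19} \left(-4\right) = 88 - \frac{460}{19} = \frac{1212}{19}$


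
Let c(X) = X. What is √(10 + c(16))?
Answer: √26 ≈ 5.0990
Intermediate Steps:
√(10 + c(16)) = √(10 + 16) = √26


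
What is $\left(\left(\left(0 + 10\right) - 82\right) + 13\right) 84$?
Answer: $-4956$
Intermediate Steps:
$\left(\left(\left(0 + 10\right) - 82\right) + 13\right) 84 = \left(\left(10 - 82\right) + 13\right) 84 = \left(-72 + 13\right) 84 = \left(-59\right) 84 = -4956$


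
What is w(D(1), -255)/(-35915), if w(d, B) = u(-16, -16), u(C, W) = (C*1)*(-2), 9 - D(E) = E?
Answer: -32/35915 ≈ -0.00089099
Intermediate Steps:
D(E) = 9 - E
u(C, W) = -2*C (u(C, W) = C*(-2) = -2*C)
w(d, B) = 32 (w(d, B) = -2*(-16) = 32)
w(D(1), -255)/(-35915) = 32/(-35915) = 32*(-1/35915) = -32/35915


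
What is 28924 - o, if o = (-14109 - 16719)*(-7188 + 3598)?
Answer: -110643596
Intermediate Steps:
o = 110672520 (o = -30828*(-3590) = 110672520)
28924 - o = 28924 - 1*110672520 = 28924 - 110672520 = -110643596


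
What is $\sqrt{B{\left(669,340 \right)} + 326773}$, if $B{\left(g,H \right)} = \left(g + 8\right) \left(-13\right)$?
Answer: $2 \sqrt{79493} \approx 563.89$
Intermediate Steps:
$B{\left(g,H \right)} = -104 - 13 g$ ($B{\left(g,H \right)} = \left(8 + g\right) \left(-13\right) = -104 - 13 g$)
$\sqrt{B{\left(669,340 \right)} + 326773} = \sqrt{\left(-104 - 8697\right) + 326773} = \sqrt{-8801 + 326773} = \sqrt{317972} = 2 \sqrt{79493}$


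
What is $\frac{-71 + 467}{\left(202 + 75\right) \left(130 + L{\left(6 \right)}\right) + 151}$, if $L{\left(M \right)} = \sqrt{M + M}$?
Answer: $\frac{14319756}{1306697173} - \frac{219384 \sqrt{3}}{1306697173} \approx 0.010668$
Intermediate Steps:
$L{\left(M \right)} = \sqrt{2} \sqrt{M}$ ($L{\left(M \right)} = \sqrt{2 M} = \sqrt{2} \sqrt{M}$)
$\frac{-71 + 467}{\left(202 + 75\right) \left(130 + L{\left(6 \right)}\right) + 151} = \frac{-71 + 467}{\left(202 + 75\right) \left(130 + \sqrt{2} \sqrt{6}\right) + 151} = \frac{396}{277 \left(130 + 2 \sqrt{3}\right) + 151} = \frac{396}{\left(36010 + 554 \sqrt{3}\right) + 151} = \frac{396}{36161 + 554 \sqrt{3}}$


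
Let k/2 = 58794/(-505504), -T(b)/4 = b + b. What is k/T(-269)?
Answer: -29397/271961152 ≈ -0.00010809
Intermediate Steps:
T(b) = -8*b (T(b) = -4*(b + b) = -8*b)
k = -29397/126376 (k = 2*(58794/(-505504)) = 2*(58794*(-1/505504)) = 2*(-29397/252752) = -29397/126376 ≈ -0.23262)
k/T(-269) = -29397/(126376*((-8*(-269)))) = -29397/126376/2152 = -29397/126376*1/2152 = -29397/271961152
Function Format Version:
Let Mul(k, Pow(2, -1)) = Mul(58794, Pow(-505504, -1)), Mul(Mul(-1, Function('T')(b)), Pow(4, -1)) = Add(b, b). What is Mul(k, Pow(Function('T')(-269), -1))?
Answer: Rational(-29397, 271961152) ≈ -0.00010809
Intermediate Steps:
Function('T')(b) = Mul(-8, b) (Function('T')(b) = Mul(-4, Add(b, b)) = Mul(-4, Mul(2, b)) = Mul(-8, b))
k = Rational(-29397, 126376) (k = Mul(2, Mul(58794, Pow(-505504, -1))) = Mul(2, Mul(58794, Rational(-1, 505504))) = Mul(2, Rational(-29397, 252752)) = Rational(-29397, 126376) ≈ -0.23262)
Mul(k, Pow(Function('T')(-269), -1)) = Mul(Rational(-29397, 126376), Pow(Mul(-8, -269), -1)) = Mul(Rational(-29397, 126376), Pow(2152, -1)) = Mul(Rational(-29397, 126376), Rational(1, 2152)) = Rational(-29397, 271961152)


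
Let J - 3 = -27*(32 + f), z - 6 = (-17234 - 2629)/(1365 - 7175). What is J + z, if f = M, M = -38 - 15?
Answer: 3366423/5810 ≈ 579.42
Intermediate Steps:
M = -53
f = -53
z = 54723/5810 (z = 6 + (-17234 - 2629)/(1365 - 7175) = 6 - 19863/(-5810) = 6 - 19863*(-1/5810) = 6 + 19863/5810 = 54723/5810 ≈ 9.4188)
J = 570 (J = 3 - 27*(32 - 53) = 3 - 27*(-21) = 3 + 567 = 570)
J + z = 570 + 54723/5810 = 3366423/5810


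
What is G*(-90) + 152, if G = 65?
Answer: -5698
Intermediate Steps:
G*(-90) + 152 = 65*(-90) + 152 = -5850 + 152 = -5698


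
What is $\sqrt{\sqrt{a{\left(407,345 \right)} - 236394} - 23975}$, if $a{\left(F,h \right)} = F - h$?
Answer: $\sqrt{-23975 + 2 i \sqrt{59083}} \approx 1.57 + 154.85 i$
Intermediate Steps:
$\sqrt{\sqrt{a{\left(407,345 \right)} - 236394} - 23975} = \sqrt{\sqrt{\left(407 - 345\right) - 236394} - 23975} = \sqrt{\sqrt{62 - 236394} - 23975} = \sqrt{\sqrt{-236332} - 23975} = \sqrt{2 i \sqrt{59083} - 23975} = \sqrt{-23975 + 2 i \sqrt{59083}}$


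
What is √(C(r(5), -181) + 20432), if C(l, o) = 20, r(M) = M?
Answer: 2*√5113 ≈ 143.01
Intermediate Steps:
√(C(r(5), -181) + 20432) = √(20 + 20432) = √20452 = 2*√5113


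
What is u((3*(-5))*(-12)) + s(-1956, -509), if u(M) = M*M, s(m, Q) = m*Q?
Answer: 1028004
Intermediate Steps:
s(m, Q) = Q*m
u(M) = M**2
u((3*(-5))*(-12)) + s(-1956, -509) = ((3*(-5))*(-12))**2 - 509*(-1956) = (-15*(-12))**2 + 995604 = 180**2 + 995604 = 32400 + 995604 = 1028004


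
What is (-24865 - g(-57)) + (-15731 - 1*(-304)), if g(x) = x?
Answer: -40235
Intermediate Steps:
(-24865 - g(-57)) + (-15731 - 1*(-304)) = (-24865 - 1*(-57)) + (-15731 - 1*(-304)) = (-24865 + 57) + (-15731 + 304) = -24808 - 15427 = -40235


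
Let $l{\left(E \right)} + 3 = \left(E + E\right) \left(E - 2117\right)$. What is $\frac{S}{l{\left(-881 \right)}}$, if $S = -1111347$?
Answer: $- \frac{1111347}{5282473} \approx -0.21038$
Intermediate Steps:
$l{\left(E \right)} = -3 + 2 E \left(-2117 + E\right)$ ($l{\left(E \right)} = -3 + \left(E + E\right) \left(E - 2117\right) = -3 + 2 E \left(-2117 + E\right)$)
$\frac{S}{l{\left(-881 \right)}} = - \frac{1111347}{-3 - -3730154 + 2 \left(-881\right)^{2}} = - \frac{1111347}{-3 + 3730154 + 2 \cdot 776161} = - \frac{1111347}{-3 + 3730154 + 1552322} = - \frac{1111347}{5282473}$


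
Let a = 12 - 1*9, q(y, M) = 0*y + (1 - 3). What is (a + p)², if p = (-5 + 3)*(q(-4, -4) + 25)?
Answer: 1849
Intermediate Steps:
q(y, M) = -2 (q(y, M) = 0 - 2 = -2)
p = -46 (p = (-5 + 3)*(-2 + 25) = -2*23 = -46)
a = 3 (a = 12 - 9 = 3)
(a + p)² = (3 - 46)² = (-43)² = 1849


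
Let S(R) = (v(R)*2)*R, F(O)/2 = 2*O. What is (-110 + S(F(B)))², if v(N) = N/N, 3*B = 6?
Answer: 8836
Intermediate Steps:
B = 2 (B = (⅓)*6 = 2)
v(N) = 1
F(O) = 4*O (F(O) = 2*(2*O) = 4*O)
S(R) = 2*R (S(R) = (1*2)*R = 2*R)
(-110 + S(F(B)))² = (-110 + 2*(4*2))² = (-110 + 2*8)² = (-110 + 16)² = (-94)² = 8836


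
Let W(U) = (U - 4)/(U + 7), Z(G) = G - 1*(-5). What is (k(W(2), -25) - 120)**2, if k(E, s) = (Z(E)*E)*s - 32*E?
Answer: 48916036/6561 ≈ 7455.6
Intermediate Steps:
Z(G) = 5 + G (Z(G) = G + 5 = 5 + G)
W(U) = (-4 + U)/(7 + U)
k(E, s) = -32*E + E*s*(5 + E) (k(E, s) = ((5 + E)*E)*s - 32*E = (E*(5 + E))*s - 32*E = E*s*(5 + E) - 32*E = -32*E + E*s*(5 + E))
(k(W(2), -25) - 120)**2 = (((-4 + 2)/(7 + 2))*(-32 - 25*(5 + (-4 + 2)/(7 + 2))) - 120)**2 = ((-2/9)*(-32 - 25*(5 - 2/9)) - 120)**2 = (((1/9)*(-2))*(-32 - 25*(5 + (1/9)*(-2))) - 120)**2 = (-2*(-32 - 25*(5 - 2/9))/9 - 120)**2 = (-2*(-32 - 25*43/9)/9 - 120)**2 = (-2*(-32 - 1075/9)/9 - 120)**2 = (-2/9*(-1363/9) - 120)**2 = (2726/81 - 120)**2 = (-6994/81)**2 = 48916036/6561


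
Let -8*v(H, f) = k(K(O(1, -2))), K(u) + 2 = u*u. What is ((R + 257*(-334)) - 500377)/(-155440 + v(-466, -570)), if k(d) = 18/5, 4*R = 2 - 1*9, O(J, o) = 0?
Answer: 11724335/3108809 ≈ 3.7713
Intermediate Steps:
R = -7/4 (R = (2 - 1*9)/4 = (2 - 9)/4 = (1/4)*(-7) = -7/4 ≈ -1.7500)
K(u) = -2 + u**2 (K(u) = -2 + u*u = -2 + u**2)
k(d) = 18/5 (k(d) = 18*(1/5) = 18/5)
v(H, f) = -9/20 (v(H, f) = -1/8*18/5 = -9/20)
((R + 257*(-334)) - 500377)/(-155440 + v(-466, -570)) = ((-7/4 + 257*(-334)) - 500377)/(-155440 - 9/20) = ((-7/4 - 85838) - 500377)/(-3108809/20) = (-343359/4 - 500377)*(-20/3108809) = -2344867/4*(-20/3108809) = 11724335/3108809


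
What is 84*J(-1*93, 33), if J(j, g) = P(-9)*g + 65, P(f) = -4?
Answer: -5628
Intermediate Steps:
J(j, g) = 65 - 4*g (J(j, g) = -4*g + 65 = 65 - 4*g)
84*J(-1*93, 33) = 84*(65 - 4*33) = 84*(65 - 132) = 84*(-67) = -5628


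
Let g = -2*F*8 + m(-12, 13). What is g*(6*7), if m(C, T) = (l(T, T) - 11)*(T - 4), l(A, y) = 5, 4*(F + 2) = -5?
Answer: -84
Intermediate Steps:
F = -13/4 (F = -2 + (¼)*(-5) = -2 - 5/4 = -13/4 ≈ -3.2500)
m(C, T) = 24 - 6*T (m(C, T) = (5 - 11)*(T - 4) = -6*(-4 + T) = 24 - 6*T)
g = -2 (g = -2*(-13/4)*8 + (24 - 6*13) = (13/2)*8 + (24 - 78) = 52 - 54 = -2)
g*(6*7) = -12*7 = -2*42 = -84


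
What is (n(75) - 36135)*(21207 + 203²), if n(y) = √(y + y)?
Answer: -2255402160 + 312080*√6 ≈ -2.2546e+9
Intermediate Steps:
n(y) = √2*√y (n(y) = √(2*y) = √2*√y)
(n(75) - 36135)*(21207 + 203²) = (√2*√75 - 36135)*(21207 + 203²) = (√2*(5*√3) - 36135)*(21207 + 41209) = (5*√6 - 36135)*62416 = (-36135 + 5*√6)*62416 = -2255402160 + 312080*√6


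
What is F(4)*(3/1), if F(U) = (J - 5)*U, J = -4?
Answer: -108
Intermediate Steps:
F(U) = -9*U (F(U) = (-4 - 5)*U = -9*U)
F(4)*(3/1) = (-9*4)*(3/1) = -108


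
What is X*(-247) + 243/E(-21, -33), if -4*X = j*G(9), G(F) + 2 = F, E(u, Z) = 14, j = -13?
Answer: -156853/28 ≈ -5601.9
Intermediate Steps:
G(F) = -2 + F
X = 91/4 (X = -(-13)*(-2 + 9)/4 = -(-13)*7/4 = -1/4*(-91) = 91/4 ≈ 22.750)
X*(-247) + 243/E(-21, -33) = (91/4)*(-247) + 243/14 = -22477/4 + 243*(1/14) = -22477/4 + 243/14 = -156853/28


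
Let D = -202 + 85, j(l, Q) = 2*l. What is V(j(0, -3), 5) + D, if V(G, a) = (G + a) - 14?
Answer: -126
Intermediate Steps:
V(G, a) = -14 + G + a
D = -117
V(j(0, -3), 5) + D = (-14 + 2*0 + 5) - 117 = (-14 + 0 + 5) - 117 = -9 - 117 = -126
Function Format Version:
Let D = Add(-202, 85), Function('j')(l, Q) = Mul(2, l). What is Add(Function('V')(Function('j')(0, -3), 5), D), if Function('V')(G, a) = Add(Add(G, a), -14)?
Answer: -126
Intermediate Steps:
Function('V')(G, a) = Add(-14, G, a)
D = -117
Add(Function('V')(Function('j')(0, -3), 5), D) = Add(Add(-14, Mul(2, 0), 5), -117) = Add(Add(-14, 0, 5), -117) = Add(-9, -117) = -126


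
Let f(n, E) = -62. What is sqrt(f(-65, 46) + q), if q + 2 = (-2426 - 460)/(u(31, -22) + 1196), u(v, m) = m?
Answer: I*sqrt(22899457)/587 ≈ 8.1522*I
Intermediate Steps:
q = -2617/587 (q = -2 + (-2426 - 460)/(-22 + 1196) = -2 - 2886/1174 = -2 - 2886*1/1174 = -2 - 1443/587 = -2617/587 ≈ -4.4583)
sqrt(f(-65, 46) + q) = sqrt(-62 - 2617/587) = sqrt(-39011/587) = I*sqrt(22899457)/587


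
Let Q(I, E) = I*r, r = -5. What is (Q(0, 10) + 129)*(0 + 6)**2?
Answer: 4644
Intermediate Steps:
Q(I, E) = -5*I (Q(I, E) = I*(-5) = -5*I)
(Q(0, 10) + 129)*(0 + 6)**2 = (-5*0 + 129)*(0 + 6)**2 = (0 + 129)*6**2 = 129*36 = 4644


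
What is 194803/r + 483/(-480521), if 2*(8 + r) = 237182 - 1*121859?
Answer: 187158171445/55407434947 ≈ 3.3779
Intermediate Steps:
r = 115307/2 (r = -8 + (237182 - 1*121859)/2 = -8 + (237182 - 121859)/2 = -8 + (½)*115323 = -8 + 115323/2 = 115307/2 ≈ 57654.)
194803/r + 483/(-480521) = 194803/(115307/2) + 483/(-480521) = 194803*(2/115307) + 483*(-1/480521) = 389606/115307 - 483/480521 = 187158171445/55407434947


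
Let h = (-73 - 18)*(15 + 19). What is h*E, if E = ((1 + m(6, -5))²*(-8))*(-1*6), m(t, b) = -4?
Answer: -1336608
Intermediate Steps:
h = -3094 (h = -91*34 = -3094)
E = 432 (E = ((1 - 4)²*(-8))*(-1*6) = ((-3)²*(-8))*(-6) = (9*(-8))*(-6) = -72*(-6) = 432)
h*E = -3094*432 = -1336608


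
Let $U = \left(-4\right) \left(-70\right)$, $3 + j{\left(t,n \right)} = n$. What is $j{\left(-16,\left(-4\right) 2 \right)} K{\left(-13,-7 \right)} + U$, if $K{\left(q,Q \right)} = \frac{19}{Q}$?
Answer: $\frac{2169}{7} \approx 309.86$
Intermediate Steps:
$j{\left(t,n \right)} = -3 + n$
$U = 280$
$j{\left(-16,\left(-4\right) 2 \right)} K{\left(-13,-7 \right)} + U = \left(-3 - 8\right) \frac{19}{-7} + 280 = \left(-3 - 8\right) 19 \left(- \frac{1}{7}\right) + 280 = \left(-11\right) \left(- \frac{19}{7}\right) + 280 = \frac{209}{7} + 280 = \frac{2169}{7}$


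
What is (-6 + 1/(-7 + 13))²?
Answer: 1225/36 ≈ 34.028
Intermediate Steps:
(-6 + 1/(-7 + 13))² = (-6 + 1/6)² = (-6 + ⅙)² = (-35/6)² = 1225/36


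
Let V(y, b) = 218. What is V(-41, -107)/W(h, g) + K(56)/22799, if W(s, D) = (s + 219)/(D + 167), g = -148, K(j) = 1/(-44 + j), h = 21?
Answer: 15738913/911960 ≈ 17.258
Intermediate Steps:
W(s, D) = (219 + s)/(167 + D)
V(-41, -107)/W(h, g) + K(56)/22799 = 218/(((219 + 21)/(167 - 148))) + 1/((-44 + 56)*22799) = 218/((240/19)) + (1/22799)/12 = 218/(((1/19)*240)) + (1/12)*(1/22799) = 218/(240/19) + 1/273588 = 218*(19/240) + 1/273588 = 2071/120 + 1/273588 = 15738913/911960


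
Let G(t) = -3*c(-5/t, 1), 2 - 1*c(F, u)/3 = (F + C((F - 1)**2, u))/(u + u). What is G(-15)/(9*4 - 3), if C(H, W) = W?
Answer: -4/11 ≈ -0.36364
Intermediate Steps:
c(F, u) = 6 - 3*(F + u)/(2*u) (c(F, u) = 6 - 3*(F + u)/(u + u) = 6 - 3*(F + u)/(2*u))
G(t) = -27/2 - 45/(2*t) (G(t) = -9*(-(-5)/t + 3*1)/(2*1) = -9*(5/t + 3)/2 = -9*(3 + 5/t)/2 = -3*(9/2 + 15/(2*t)) = -27/2 - 45/(2*t))
G(-15)/(9*4 - 3) = ((9/2)*(-5 - 3*(-15))/(-15))/(9*4 - 3) = ((9/2)*(-1/15)*(-5 + 45))/(36 - 3) = ((9/2)*(-1/15)*40)/33 = -12*1/33 = -4/11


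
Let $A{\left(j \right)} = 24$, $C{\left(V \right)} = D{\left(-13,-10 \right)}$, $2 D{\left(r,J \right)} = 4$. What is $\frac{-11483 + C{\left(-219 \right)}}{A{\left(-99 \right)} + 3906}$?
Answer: $- \frac{3827}{1310} \approx -2.9214$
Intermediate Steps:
$D{\left(r,J \right)} = 2$ ($D{\left(r,J \right)} = \frac{1}{2} \cdot 4 = 2$)
$C{\left(V \right)} = 2$
$\frac{-11483 + C{\left(-219 \right)}}{A{\left(-99 \right)} + 3906} = \frac{-11483 + 2}{24 + 3906} = - \frac{11481}{3930} = \left(-11481\right) \frac{1}{3930} = - \frac{3827}{1310}$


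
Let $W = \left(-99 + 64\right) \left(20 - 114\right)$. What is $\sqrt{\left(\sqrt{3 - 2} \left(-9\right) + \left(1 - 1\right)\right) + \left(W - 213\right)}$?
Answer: $2 \sqrt{767} \approx 55.39$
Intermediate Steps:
$W = 3290$ ($W = \left(-35\right) \left(-94\right) = 3290$)
$\sqrt{\left(\sqrt{3 - 2} \left(-9\right) + \left(1 - 1\right)\right) + \left(W - 213\right)} = \sqrt{\left(\sqrt{3 - 2} \left(-9\right) + \left(1 - 1\right)\right) + \left(3290 - 213\right)} = \sqrt{\left(\sqrt{1} \left(-9\right) + 0\right) + 3077} = \sqrt{\left(1 \left(-9\right) + 0\right) + 3077} = \sqrt{\left(-9 + 0\right) + 3077} = \sqrt{-9 + 3077} = \sqrt{3068} = 2 \sqrt{767}$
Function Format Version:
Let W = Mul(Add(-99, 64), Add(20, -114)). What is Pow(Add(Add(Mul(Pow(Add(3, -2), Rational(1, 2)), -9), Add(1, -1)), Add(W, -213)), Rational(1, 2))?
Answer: Mul(2, Pow(767, Rational(1, 2))) ≈ 55.390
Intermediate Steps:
W = 3290 (W = Mul(-35, -94) = 3290)
Pow(Add(Add(Mul(Pow(Add(3, -2), Rational(1, 2)), -9), Add(1, -1)), Add(W, -213)), Rational(1, 2)) = Pow(Add(Add(Mul(Pow(Add(3, -2), Rational(1, 2)), -9), Add(1, -1)), Add(3290, -213)), Rational(1, 2)) = Pow(Add(Add(Mul(Pow(1, Rational(1, 2)), -9), 0), 3077), Rational(1, 2)) = Pow(Add(Add(Mul(1, -9), 0), 3077), Rational(1, 2)) = Pow(Add(Add(-9, 0), 3077), Rational(1, 2)) = Pow(Add(-9, 3077), Rational(1, 2)) = Pow(3068, Rational(1, 2)) = Mul(2, Pow(767, Rational(1, 2)))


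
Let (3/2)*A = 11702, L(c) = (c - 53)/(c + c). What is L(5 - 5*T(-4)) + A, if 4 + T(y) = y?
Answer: 351056/45 ≈ 7801.2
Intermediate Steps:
T(y) = -4 + y
L(c) = (-53 + c)/(2*c) (L(c) = (-53 + c)/((2*c)) = (-53 + c)*(1/(2*c)) = (-53 + c)/(2*c))
A = 23404/3 (A = (2/3)*11702 = 23404/3 ≈ 7801.3)
L(5 - 5*T(-4)) + A = (-53 + (5 - 5*(-4 - 4)))/(2*(5 - 5*(-4 - 4))) + 23404/3 = (-53 + (5 - 5*(-8)))/(2*(5 - 5*(-8))) + 23404/3 = (-53 + (5 + 40))/(2*(5 + 40)) + 23404/3 = (1/2)*(-53 + 45)/45 + 23404/3 = (1/2)*(1/45)*(-8) + 23404/3 = -4/45 + 23404/3 = 351056/45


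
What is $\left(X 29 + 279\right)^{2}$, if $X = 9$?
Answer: $291600$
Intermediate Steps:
$\left(X 29 + 279\right)^{2} = \left(9 \cdot 29 + 279\right)^{2} = \left(261 + 279\right)^{2} = 540^{2} = 291600$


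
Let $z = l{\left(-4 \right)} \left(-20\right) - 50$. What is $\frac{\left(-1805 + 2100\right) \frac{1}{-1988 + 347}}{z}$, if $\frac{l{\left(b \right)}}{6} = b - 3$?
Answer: $- \frac{59}{259278} \approx -0.00022755$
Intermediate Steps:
$l{\left(b \right)} = -18 + 6 b$ ($l{\left(b \right)} = 6 \left(b - 3\right) = 6 \left(-3 + b\right) = -18 + 6 b$)
$z = 790$ ($z = \left(-18 + 6 \left(-4\right)\right) \left(-20\right) - 50 = \left(-18 - 24\right) \left(-20\right) - 50 = \left(-42\right) \left(-20\right) - 50 = 840 - 50 = 790$)
$\frac{\left(-1805 + 2100\right) \frac{1}{-1988 + 347}}{z} = \frac{\left(-1805 + 2100\right) \frac{1}{-1988 + 347}}{790} = \frac{295}{-1641} \cdot \frac{1}{790} = 295 \left(- \frac{1}{1641}\right) \frac{1}{790} = \left(- \frac{295}{1641}\right) \frac{1}{790} = - \frac{59}{259278}$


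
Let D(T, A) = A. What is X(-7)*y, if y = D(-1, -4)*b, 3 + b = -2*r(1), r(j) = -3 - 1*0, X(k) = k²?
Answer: -588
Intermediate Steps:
r(j) = -3 (r(j) = -3 + 0 = -3)
b = 3 (b = -3 - 2*(-3) = -3 + 6 = 3)
y = -12 (y = -4*3 = -12)
X(-7)*y = (-7)²*(-12) = 49*(-12) = -588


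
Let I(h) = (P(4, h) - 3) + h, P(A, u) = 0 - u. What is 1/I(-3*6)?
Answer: -⅓ ≈ -0.33333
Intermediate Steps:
P(A, u) = -u
I(h) = -3 (I(h) = (-h - 3) + h = (-3 - h) + h = -3)
1/I(-3*6) = 1/(-3) = -⅓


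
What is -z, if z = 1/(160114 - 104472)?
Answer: -1/55642 ≈ -1.7972e-5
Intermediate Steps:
z = 1/55642 ≈ 1.7972e-5
-z = -1*1/55642 = -1/55642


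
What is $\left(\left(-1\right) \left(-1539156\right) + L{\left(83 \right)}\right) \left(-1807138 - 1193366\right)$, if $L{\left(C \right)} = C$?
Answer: $-4618492776456$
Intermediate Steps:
$\left(\left(-1\right) \left(-1539156\right) + L{\left(83 \right)}\right) \left(-1807138 - 1193366\right) = \left(\left(-1\right) \left(-1539156\right) + 83\right) \left(-1807138 - 1193366\right) = \left(1539156 + 83\right) \left(-3000504\right) = 1539239 \left(-3000504\right) = -4618492776456$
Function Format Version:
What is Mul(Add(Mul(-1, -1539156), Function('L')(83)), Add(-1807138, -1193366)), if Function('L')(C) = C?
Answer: -4618492776456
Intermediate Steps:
Mul(Add(Mul(-1, -1539156), Function('L')(83)), Add(-1807138, -1193366)) = Mul(Add(Mul(-1, -1539156), 83), Add(-1807138, -1193366)) = Mul(Add(1539156, 83), -3000504) = Mul(1539239, -3000504) = -4618492776456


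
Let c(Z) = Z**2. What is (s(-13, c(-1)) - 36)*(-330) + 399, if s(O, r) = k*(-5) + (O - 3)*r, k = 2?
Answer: 20859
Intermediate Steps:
s(O, r) = -10 + r*(-3 + O) (s(O, r) = 2*(-5) + (O - 3)*r = -10 + (-3 + O)*r = -10 + r*(-3 + O))
(s(-13, c(-1)) - 36)*(-330) + 399 = ((-10 - 3*(-1)**2 - 13*(-1)**2) - 36)*(-330) + 399 = ((-10 - 3*1 - 13*1) - 36)*(-330) + 399 = ((-10 - 3 - 13) - 36)*(-330) + 399 = (-26 - 36)*(-330) + 399 = -62*(-330) + 399 = 20460 + 399 = 20859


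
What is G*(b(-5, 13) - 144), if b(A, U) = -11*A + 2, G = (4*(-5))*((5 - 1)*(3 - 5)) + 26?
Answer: -16182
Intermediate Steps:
G = 186 (G = -80*(-2) + 26 = -20*(-8) + 26 = 160 + 26 = 186)
b(A, U) = 2 - 11*A
G*(b(-5, 13) - 144) = 186*((2 - 11*(-5)) - 144) = 186*((2 + 55) - 144) = 186*(57 - 144) = 186*(-87) = -16182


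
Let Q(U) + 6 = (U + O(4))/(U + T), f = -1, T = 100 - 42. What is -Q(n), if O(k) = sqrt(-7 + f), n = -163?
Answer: 467/105 + 2*I*sqrt(2)/105 ≈ 4.4476 + 0.026937*I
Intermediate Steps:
T = 58
O(k) = 2*I*sqrt(2) (O(k) = sqrt(-7 - 1) = sqrt(-8) = 2*I*sqrt(2))
Q(U) = -6 + (U + 2*I*sqrt(2))/(58 + U) (Q(U) = -6 + (U + 2*I*sqrt(2))/(U + 58) = -6 + (U + 2*I*sqrt(2))/(58 + U))
-Q(n) = -(-348 - 5*(-163) + 2*I*sqrt(2))/(58 - 163) = -(-348 + 815 + 2*I*sqrt(2))/(-105) = -(-1)*(467 + 2*I*sqrt(2))/105 = -(-467/105 - 2*I*sqrt(2)/105) = 467/105 + 2*I*sqrt(2)/105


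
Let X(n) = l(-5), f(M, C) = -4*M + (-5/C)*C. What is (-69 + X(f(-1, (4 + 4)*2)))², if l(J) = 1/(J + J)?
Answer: 477481/100 ≈ 4774.8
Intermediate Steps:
l(J) = 1/(2*J)
f(M, C) = -5 - 4*M (f(M, C) = -4*M - 5 = -5 - 4*M)
X(n) = -⅒ (X(n) = (½)/(-5) = (½)*(-⅕) = -⅒)
(-69 + X(f(-1, (4 + 4)*2)))² = (-69 - ⅒)² = (-691/10)² = 477481/100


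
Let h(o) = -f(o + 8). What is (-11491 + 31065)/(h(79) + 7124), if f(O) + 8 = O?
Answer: 19574/7045 ≈ 2.7784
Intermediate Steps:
f(O) = -8 + O
h(o) = -o (h(o) = -(-8 + (o + 8)) = -(-8 + (8 + o)) = -o)
(-11491 + 31065)/(h(79) + 7124) = (-11491 + 31065)/(-1*79 + 7124) = 19574/(-79 + 7124) = 19574/7045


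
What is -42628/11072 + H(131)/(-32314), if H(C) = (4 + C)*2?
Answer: -172558829/44722576 ≈ -3.8584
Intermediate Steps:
H(C) = 8 + 2*C
-42628/11072 + H(131)/(-32314) = -42628/11072 + (8 + 2*131)/(-32314) = -42628*1/11072 + (8 + 262)*(-1/32314) = -10657/2768 + 270*(-1/32314) = -10657/2768 - 135/16157 = -172558829/44722576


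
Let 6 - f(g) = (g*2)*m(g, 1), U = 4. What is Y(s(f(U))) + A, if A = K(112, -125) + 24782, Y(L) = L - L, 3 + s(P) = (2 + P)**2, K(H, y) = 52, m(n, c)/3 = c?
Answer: 24834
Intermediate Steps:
m(n, c) = 3*c
f(g) = 6 - 6*g (f(g) = 6 - g*2*3*1 = 6 - 2*g*3 = 6 - 6*g)
s(P) = -3 + (2 + P)**2
Y(L) = 0
A = 24834 (A = 52 + 24782 = 24834)
Y(s(f(U))) + A = 0 + 24834 = 24834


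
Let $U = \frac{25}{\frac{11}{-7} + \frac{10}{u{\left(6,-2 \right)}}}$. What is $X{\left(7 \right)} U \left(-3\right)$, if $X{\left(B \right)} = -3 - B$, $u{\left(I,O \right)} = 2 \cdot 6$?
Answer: $- \frac{31500}{31} \approx -1016.1$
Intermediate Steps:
$u{\left(I,O \right)} = 12$
$U = - \frac{1050}{31}$ ($U = \frac{25}{\frac{11}{-7} + \frac{10}{12}} = \frac{25}{11 \left(- \frac{1}{7}\right) + 10 \cdot \frac{1}{12}} = \frac{25}{- \frac{11}{7} + \frac{5}{6}} = \frac{25}{- \frac{31}{42}} = 25 \left(- \frac{42}{31}\right) = - \frac{1050}{31} \approx -33.871$)
$X{\left(7 \right)} U \left(-3\right) = \left(-3 - 7\right) \left(- \frac{1050}{31}\right) \left(-3\right) = \left(-10\right) \left(- \frac{1050}{31}\right) \left(-3\right) = \frac{10500}{31} \left(-3\right) = - \frac{31500}{31}$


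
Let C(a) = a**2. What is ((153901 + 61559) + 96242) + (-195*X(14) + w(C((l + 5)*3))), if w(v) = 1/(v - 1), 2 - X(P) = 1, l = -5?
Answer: 311506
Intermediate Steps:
X(P) = 1 (X(P) = 2 - 1*1 = 2 - 1 = 1)
w(v) = 1/(-1 + v)
((153901 + 61559) + 96242) + (-195*X(14) + w(C((l + 5)*3))) = ((153901 + 61559) + 96242) + (-195*1 + 1/(-1 + ((-5 + 5)*3)**2)) = (215460 + 96242) + (-195 + 1/(-1 + (0*3)**2)) = 311702 + (-195 + 1/(-1 + 0**2)) = 311702 + (-195 + 1/(-1 + 0)) = 311702 + (-195 + 1/(-1)) = 311702 + (-195 - 1) = 311702 - 196 = 311506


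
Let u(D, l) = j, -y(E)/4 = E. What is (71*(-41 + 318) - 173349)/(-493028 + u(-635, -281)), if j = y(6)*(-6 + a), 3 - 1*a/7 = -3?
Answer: 76841/246946 ≈ 0.31117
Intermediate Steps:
a = 42 (a = 21 - 7*(-3) = 21 + 21 = 42)
y(E) = -4*E
j = -864 (j = (-4*6)*(-6 + 42) = -24*36 = -864)
u(D, l) = -864
(71*(-41 + 318) - 173349)/(-493028 + u(-635, -281)) = (71*(-41 + 318) - 173349)/(-493028 - 864) = (71*277 - 173349)/(-493892) = (19667 - 173349)*(-1/493892) = -153682*(-1/493892) = 76841/246946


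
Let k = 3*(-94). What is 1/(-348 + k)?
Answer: -1/630 ≈ -0.0015873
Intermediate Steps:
k = -282
1/(-348 + k) = 1/(-348 - 282) = 1/(-630) = -1/630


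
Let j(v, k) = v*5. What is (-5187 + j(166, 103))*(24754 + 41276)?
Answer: -287692710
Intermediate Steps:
j(v, k) = 5*v
(-5187 + j(166, 103))*(24754 + 41276) = (-5187 + 5*166)*(24754 + 41276) = (-5187 + 830)*66030 = -4357*66030 = -287692710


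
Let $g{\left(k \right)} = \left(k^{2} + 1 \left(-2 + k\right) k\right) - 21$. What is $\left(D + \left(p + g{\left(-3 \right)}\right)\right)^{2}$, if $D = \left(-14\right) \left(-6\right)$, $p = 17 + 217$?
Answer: $103041$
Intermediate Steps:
$g{\left(k \right)} = -21 + k^{2} + k \left(-2 + k\right)$ ($g{\left(k \right)} = \left(k^{2} + \left(-2 + k\right) k\right) - 21 = \left(k^{2} + k \left(-2 + k\right)\right) - 21 = -21 + k^{2} + k \left(-2 + k\right)$)
$p = 234$
$D = 84$
$\left(D + \left(p + g{\left(-3 \right)}\right)\right)^{2} = \left(84 + \left(234 - \left(15 - 18\right)\right)\right)^{2} = \left(84 + \left(234 + \left(-21 + 6 + 2 \cdot 9\right)\right)\right)^{2} = \left(84 + \left(234 + \left(-21 + 6 + 18\right)\right)\right)^{2} = \left(84 + \left(234 + 3\right)\right)^{2} = \left(84 + 237\right)^{2} = 321^{2} = 103041$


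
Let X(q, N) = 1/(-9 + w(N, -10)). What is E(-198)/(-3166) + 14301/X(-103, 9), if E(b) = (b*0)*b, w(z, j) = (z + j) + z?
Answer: -14301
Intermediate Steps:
w(z, j) = j + 2*z (w(z, j) = (j + z) + z = j + 2*z)
E(b) = 0 (E(b) = 0*b = 0)
X(q, N) = 1/(-19 + 2*N) (X(q, N) = 1/(-9 + (-10 + 2*N)) = 1/(-19 + 2*N))
E(-198)/(-3166) + 14301/X(-103, 9) = 0/(-3166) + 14301/(1/(-19 + 2*9)) = 0*(-1/3166) + 14301/(1/(-19 + 18)) = 0 + 14301/(1/(-1)) = 0 + 14301/(-1) = 0 + 14301*(-1) = 0 - 14301 = -14301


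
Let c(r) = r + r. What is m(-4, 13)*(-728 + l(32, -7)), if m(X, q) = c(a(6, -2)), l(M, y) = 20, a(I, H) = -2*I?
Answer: 16992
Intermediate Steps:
c(r) = 2*r
m(X, q) = -24 (m(X, q) = 2*(-2*6) = 2*(-12) = -24)
m(-4, 13)*(-728 + l(32, -7)) = -24*(-728 + 20) = -24*(-708) = 16992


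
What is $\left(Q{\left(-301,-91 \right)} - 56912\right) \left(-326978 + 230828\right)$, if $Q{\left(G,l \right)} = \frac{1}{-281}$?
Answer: $\frac{1537657048950}{281} \approx 5.4721 \cdot 10^{9}$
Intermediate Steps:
$Q{\left(G,l \right)} = - \frac{1}{281}$
$\left(Q{\left(-301,-91 \right)} - 56912\right) \left(-326978 + 230828\right) = \left(- \frac{1}{281} - 56912\right) \left(-326978 + 230828\right) = \left(- \frac{15992273}{281}\right) \left(-96150\right) = \frac{1537657048950}{281}$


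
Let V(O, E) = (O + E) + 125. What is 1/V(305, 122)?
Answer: 1/552 ≈ 0.0018116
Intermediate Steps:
V(O, E) = 125 + E + O (V(O, E) = (E + O) + 125 = 125 + E + O)
1/V(305, 122) = 1/(125 + 122 + 305) = 1/552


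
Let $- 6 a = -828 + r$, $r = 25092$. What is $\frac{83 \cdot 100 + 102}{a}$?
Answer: $- \frac{4201}{2022} \approx -2.0776$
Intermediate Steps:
$a = -4044$ ($a = - \frac{-828 + 25092}{6} = \left(- \frac{1}{6}\right) 24264 = -4044$)
$\frac{83 \cdot 100 + 102}{a} = \frac{83 \cdot 100 + 102}{-4044} = \left(8300 + 102\right) \left(- \frac{1}{4044}\right) = 8402 \left(- \frac{1}{4044}\right) = - \frac{4201}{2022}$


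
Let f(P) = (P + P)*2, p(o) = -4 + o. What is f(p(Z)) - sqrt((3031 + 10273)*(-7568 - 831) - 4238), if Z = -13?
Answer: -68 - I*sqrt(111744534) ≈ -68.0 - 10571.0*I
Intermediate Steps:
f(P) = 4*P (f(P) = (2*P)*2 = 4*P)
f(p(Z)) - sqrt((3031 + 10273)*(-7568 - 831) - 4238) = 4*(-4 - 13) - sqrt((3031 + 10273)*(-7568 - 831) - 4238) = 4*(-17) - sqrt(13304*(-8399) - 4238) = -68 - sqrt(-111740296 - 4238) = -68 - sqrt(-111744534) = -68 - I*sqrt(111744534)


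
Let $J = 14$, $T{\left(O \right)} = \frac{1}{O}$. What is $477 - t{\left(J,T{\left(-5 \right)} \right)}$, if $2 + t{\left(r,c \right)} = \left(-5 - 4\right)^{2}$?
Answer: $398$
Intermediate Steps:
$t{\left(r,c \right)} = 79$ ($t{\left(r,c \right)} = -2 + \left(-5 - 4\right)^{2} = -2 + \left(-9\right)^{2} = -2 + 81 = 79$)
$477 - t{\left(J,T{\left(-5 \right)} \right)} = 477 - 79 = 398$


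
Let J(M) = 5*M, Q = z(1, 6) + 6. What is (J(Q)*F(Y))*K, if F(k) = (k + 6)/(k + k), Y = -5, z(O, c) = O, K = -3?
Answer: 21/2 ≈ 10.500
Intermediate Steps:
F(k) = (6 + k)/(2*k) (F(k) = (6 + k)/((2*k)) = (6 + k)*(1/(2*k)) = (6 + k)/(2*k))
Q = 7 (Q = 1 + 6 = 7)
(J(Q)*F(Y))*K = ((5*7)*((½)*(6 - 5)/(-5)))*(-3) = (35*((½)*(-⅕)*1))*(-3) = (35*(-⅒))*(-3) = -7/2*(-3) = 21/2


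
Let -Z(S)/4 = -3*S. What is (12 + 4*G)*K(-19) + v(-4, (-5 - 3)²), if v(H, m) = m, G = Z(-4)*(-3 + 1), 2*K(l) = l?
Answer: -3698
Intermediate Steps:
Z(S) = 12*S (Z(S) = -(-12)*S = 12*S)
K(l) = l/2
G = 96 (G = (12*(-4))*(-3 + 1) = -48*(-2) = 96)
(12 + 4*G)*K(-19) + v(-4, (-5 - 3)²) = (12 + 4*96)*((½)*(-19)) + (-5 - 3)² = (12 + 384)*(-19/2) + (-8)² = 396*(-19/2) + 64 = -3762 + 64 = -3698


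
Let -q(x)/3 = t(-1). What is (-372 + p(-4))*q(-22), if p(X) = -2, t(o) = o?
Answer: -1122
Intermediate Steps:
q(x) = 3 (q(x) = -3*(-1) = 3)
(-372 + p(-4))*q(-22) = (-372 - 2)*3 = -374*3 = -1122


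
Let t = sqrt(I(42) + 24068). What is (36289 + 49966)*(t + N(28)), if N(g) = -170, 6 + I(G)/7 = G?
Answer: -14663350 + 1380080*sqrt(95) ≈ -1.2120e+6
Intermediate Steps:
I(G) = -42 + 7*G
t = 16*sqrt(95) (t = sqrt((-42 + 7*42) + 24068) = sqrt((-42 + 294) + 24068) = sqrt(252 + 24068) = sqrt(24320) = 16*sqrt(95) ≈ 155.95)
(36289 + 49966)*(t + N(28)) = (36289 + 49966)*(16*sqrt(95) - 170) = 86255*(-170 + 16*sqrt(95)) = -14663350 + 1380080*sqrt(95)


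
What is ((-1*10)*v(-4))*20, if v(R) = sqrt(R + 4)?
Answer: 0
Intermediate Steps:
v(R) = sqrt(4 + R)
((-1*10)*v(-4))*20 = ((-1*10)*sqrt(4 - 4))*20 = -10*sqrt(0)*20 = -10*0*20 = 0*20 = 0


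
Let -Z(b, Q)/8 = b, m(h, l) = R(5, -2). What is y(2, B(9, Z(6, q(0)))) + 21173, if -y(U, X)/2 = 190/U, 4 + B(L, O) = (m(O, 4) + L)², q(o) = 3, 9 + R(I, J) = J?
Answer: 20983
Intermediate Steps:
R(I, J) = -9 + J
m(h, l) = -11 (m(h, l) = -9 - 2 = -11)
Z(b, Q) = -8*b
B(L, O) = -4 + (-11 + L)²
y(U, X) = -380/U
y(2, B(9, Z(6, q(0)))) + 21173 = -380/2 + 21173 = -380*½ + 21173 = -190 + 21173 = 20983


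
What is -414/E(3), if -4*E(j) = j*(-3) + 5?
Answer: -414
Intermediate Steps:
E(j) = -5/4 + 3*j/4 (E(j) = -(j*(-3) + 5)/4 = -(-3*j + 5)/4 = -(5 - 3*j)/4 = -5/4 + 3*j/4)
-414/E(3) = -414/(-5/4 + (¾)*3) = -414/(-5/4 + 9/4) = -414/1 = -414*1 = -414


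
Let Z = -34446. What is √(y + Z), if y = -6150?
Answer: 2*I*√10149 ≈ 201.48*I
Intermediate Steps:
√(y + Z) = √(-6150 - 34446) = √(-40596) = 2*I*√10149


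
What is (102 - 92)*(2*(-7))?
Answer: -140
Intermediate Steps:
(102 - 92)*(2*(-7)) = 10*(-14) = -140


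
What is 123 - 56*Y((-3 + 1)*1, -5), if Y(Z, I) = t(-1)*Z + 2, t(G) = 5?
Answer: 571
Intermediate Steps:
Y(Z, I) = 2 + 5*Z (Y(Z, I) = 5*Z + 2 = 2 + 5*Z)
123 - 56*Y((-3 + 1)*1, -5) = 123 - 56*(2 + 5*((-3 + 1)*1)) = 123 - 56*(2 + 5*(-2*1)) = 123 - 56*(2 + 5*(-2)) = 123 - 56*(2 - 10) = 123 - 56*(-8) = 123 + 448 = 571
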